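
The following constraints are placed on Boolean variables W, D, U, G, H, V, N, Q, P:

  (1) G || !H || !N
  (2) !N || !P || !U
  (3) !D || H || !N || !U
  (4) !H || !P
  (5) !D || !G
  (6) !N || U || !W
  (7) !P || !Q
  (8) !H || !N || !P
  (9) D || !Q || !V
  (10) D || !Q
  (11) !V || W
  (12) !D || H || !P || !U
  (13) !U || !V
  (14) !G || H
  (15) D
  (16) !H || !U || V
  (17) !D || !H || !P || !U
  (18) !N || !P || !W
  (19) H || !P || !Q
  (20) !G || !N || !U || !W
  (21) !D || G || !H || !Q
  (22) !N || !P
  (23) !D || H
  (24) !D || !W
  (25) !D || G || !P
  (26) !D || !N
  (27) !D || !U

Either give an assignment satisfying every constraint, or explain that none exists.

Unit clause (D) forces D = True.
In (!D || H) only H is left, so H = True.
In (!D || !W) only !W is left, so W = False.
In (!D || !N) only !N is left, so N = False.
In (!D || !U) only !U is left, so U = False.
In (!H || !P) only !P is left, so P = False.
In (!D || !G) only !G is left, so G = False.
In (!V || W) only !V is left, so V = False.
In (!D || G || !H || !Q) only !Q is left, so Q = False.
All clauses satisfied.

W=F, D=T, U=F, G=F, H=T, V=F, N=F, Q=F, P=F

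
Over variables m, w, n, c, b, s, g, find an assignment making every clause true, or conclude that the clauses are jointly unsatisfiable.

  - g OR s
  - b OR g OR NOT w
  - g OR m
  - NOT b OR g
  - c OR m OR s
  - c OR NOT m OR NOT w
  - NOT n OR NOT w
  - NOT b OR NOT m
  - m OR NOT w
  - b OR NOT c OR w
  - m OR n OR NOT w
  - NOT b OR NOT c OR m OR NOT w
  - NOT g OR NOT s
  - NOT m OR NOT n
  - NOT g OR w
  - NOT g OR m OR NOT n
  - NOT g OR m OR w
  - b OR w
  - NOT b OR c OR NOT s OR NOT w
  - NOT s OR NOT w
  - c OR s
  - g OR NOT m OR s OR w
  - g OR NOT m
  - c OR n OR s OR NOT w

Set m = True.
  then (NOT b OR NOT m) forces b = False.
  then (NOT m OR NOT n) forces n = False.
  then (b OR w) forces w = True.
  then (NOT s OR NOT w) forces s = False.
  then (c OR s) forces c = True.
  then (g OR NOT m) forces g = True.
All clauses satisfied.

m = True, w = True, n = False, c = True, b = False, s = False, g = True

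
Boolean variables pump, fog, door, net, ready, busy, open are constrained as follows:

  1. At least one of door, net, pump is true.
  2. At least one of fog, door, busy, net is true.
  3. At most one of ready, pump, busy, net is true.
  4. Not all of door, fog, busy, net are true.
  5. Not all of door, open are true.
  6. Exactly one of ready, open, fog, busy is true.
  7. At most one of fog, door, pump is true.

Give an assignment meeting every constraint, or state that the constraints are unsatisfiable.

pump: False; fog: True; door: False; net: True; ready: False; busy: False; open: False

  (1) {door, net, pump}: 1 true — at least one ✓
  (2) {fog, door, busy, net}: 2 true — at least one ✓
  (3) {ready, pump, busy, net}: 1 true — at most one ✓
  (4) {door, fog, busy, net}: 2/4 true — not all ✓
  (5) {door, open}: 0/2 true — not all ✓
  (6) {ready, open, fog, busy}: 1 true — exactly one ✓
  (7) {fog, door, pump}: 1 true — at most one ✓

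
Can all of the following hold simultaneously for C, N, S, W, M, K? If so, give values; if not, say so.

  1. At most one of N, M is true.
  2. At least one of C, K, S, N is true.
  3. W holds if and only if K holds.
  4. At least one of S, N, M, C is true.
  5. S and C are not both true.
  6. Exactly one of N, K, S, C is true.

C = True; N = False; S = False; W = False; M = True; K = False

  (1) {N, M}: 1 true — at most one ✓
  (2) {C, K, S, N}: 1 true — at least one ✓
  (3) W=F, K=F — same ✓
  (4) {S, N, M, C}: 2 true — at least one ✓
  (5) S=F, C=T — not both ✓
  (6) {N, K, S, C}: 1 true — exactly one ✓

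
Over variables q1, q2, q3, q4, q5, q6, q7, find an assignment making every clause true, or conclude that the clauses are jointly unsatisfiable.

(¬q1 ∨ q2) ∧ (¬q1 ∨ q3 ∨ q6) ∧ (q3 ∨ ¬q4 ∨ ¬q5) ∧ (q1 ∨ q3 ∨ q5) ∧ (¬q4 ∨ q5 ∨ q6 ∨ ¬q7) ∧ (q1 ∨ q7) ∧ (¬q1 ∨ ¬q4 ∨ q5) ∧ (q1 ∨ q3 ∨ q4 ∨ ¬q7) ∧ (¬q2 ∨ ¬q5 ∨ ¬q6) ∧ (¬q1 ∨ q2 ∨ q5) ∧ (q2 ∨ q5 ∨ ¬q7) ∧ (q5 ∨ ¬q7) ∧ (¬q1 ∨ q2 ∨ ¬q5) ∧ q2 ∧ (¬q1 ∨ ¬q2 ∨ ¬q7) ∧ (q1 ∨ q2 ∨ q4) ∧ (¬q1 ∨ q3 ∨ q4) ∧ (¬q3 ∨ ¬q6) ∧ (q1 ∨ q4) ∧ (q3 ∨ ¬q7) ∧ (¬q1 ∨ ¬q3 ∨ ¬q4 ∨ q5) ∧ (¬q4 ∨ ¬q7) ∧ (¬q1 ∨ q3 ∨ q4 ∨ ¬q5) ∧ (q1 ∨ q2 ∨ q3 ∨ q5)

q1=T; q2=T; q3=T; q4=T; q5=T; q6=F; q7=F

Unit clause (q2) forces q2 = True.
Try q1 = False:
  (q1 ∨ q7) forces q7 = True.
  (q5 ∨ ¬q7) forces q5 = True.
  (¬q2 ∨ ¬q5 ∨ ¬q6) forces q6 = False.
  (q1 ∨ q4) forces q4 = True.
  clause (¬q4 ∨ ¬q7) is falsified — backtrack.
So q1 = True.
  then (¬q1 ∨ ¬q2 ∨ ¬q7) forces q7 = False.
Set q3 = True.
  then (¬q3 ∨ ¬q6) forces q6 = False.
Set q4 = True.
  then (¬q1 ∨ ¬q4 ∨ q5) forces q5 = True.
All clauses satisfied.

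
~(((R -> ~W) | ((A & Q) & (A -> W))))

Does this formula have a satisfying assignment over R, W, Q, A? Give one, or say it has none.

R=T, W=T, Q=F, A=T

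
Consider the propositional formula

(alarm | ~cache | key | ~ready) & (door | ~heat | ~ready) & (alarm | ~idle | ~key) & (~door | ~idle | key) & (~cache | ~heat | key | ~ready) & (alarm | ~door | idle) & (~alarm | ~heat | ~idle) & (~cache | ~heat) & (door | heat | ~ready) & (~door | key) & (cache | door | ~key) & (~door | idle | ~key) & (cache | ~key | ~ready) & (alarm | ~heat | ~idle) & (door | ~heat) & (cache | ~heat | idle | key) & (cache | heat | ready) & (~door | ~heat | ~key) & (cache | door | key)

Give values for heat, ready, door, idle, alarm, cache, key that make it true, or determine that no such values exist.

heat = False; ready = False; door = False; idle = False; alarm = True; cache = True; key = True

Try heat = True:
  (~cache | ~heat) forces cache = False.
  (door | ~heat) forces door = True.
  (~door | key) forces key = True.
  clause (~door | ~heat | ~key) is falsified — backtrack.
So heat = False.
Set ready = False.
  then (cache | heat | ready) forces cache = True.
Set door = False.
Set idle = False.
Set alarm = True.
Set key = True.
All clauses satisfied.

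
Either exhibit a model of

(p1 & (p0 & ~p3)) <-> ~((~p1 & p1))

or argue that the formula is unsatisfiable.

p0 = True, p1 = True, p3 = False

  (p1 & (p0 & ~p3)) <-> ~((~p1 & p1)) = True
    p1 & (p0 & ~p3) = True
      p0 & ~p3 = True
        ~p3 = True
    ~((~p1 & p1)) = True
      ~p1 & p1 = False
        ~p1 = False
The formula evaluates to True.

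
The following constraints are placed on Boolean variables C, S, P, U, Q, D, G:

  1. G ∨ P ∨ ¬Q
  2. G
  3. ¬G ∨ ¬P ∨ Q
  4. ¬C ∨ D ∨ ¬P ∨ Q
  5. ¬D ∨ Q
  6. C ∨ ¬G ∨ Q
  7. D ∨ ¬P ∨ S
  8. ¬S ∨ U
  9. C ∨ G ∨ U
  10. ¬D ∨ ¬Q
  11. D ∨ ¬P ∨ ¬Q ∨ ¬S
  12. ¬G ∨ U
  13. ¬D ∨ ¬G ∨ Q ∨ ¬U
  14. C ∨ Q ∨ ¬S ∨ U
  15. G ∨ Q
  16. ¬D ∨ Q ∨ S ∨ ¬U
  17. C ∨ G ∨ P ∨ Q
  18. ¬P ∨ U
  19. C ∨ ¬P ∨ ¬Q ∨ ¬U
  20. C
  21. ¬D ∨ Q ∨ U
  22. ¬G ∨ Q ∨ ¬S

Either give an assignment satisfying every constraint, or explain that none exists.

Unit clause (G) forces G = True.
In (¬G ∨ U) only U is left, so U = True.
Unit clause (C) forces C = True.
Set S = True.
  then (¬G ∨ Q ∨ ¬S) forces Q = True.
  then (¬D ∨ ¬Q) forces D = False.
  then (D ∨ ¬P ∨ ¬Q ∨ ¬S) forces P = False.
All clauses satisfied.

C=T, S=T, P=F, U=T, Q=T, D=F, G=T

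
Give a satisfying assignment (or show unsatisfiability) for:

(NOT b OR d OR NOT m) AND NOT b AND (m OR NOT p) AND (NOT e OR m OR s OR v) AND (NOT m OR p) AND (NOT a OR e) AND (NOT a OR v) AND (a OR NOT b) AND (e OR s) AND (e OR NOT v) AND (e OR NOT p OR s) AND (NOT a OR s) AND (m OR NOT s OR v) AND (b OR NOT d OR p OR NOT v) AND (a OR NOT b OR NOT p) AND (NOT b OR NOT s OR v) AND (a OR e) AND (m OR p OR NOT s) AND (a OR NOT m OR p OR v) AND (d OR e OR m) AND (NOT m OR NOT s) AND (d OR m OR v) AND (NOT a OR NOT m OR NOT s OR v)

v=T, p=F, s=F, a=F, d=F, b=F, e=T, m=F

Unit clause (NOT b) forces b = False.
Set v = True.
  then (e OR NOT v) forces e = True.
Set p = False.
  then (NOT m OR p) forces m = False.
  then (b OR NOT d OR p OR NOT v) forces d = False.
  then (m OR p OR NOT s) forces s = False.
  then (NOT a OR s) forces a = False.
All clauses satisfied.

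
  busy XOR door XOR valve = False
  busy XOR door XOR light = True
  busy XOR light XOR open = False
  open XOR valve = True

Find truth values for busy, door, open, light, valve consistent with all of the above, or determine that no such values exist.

busy = False; door = False; open = True; light = True; valve = False

busy XOR door XOR valve = F XOR F XOR F = False ✓
busy XOR door XOR light = F XOR F XOR T = True ✓
busy XOR light XOR open = F XOR T XOR T = False ✓
open XOR valve = T XOR F = True ✓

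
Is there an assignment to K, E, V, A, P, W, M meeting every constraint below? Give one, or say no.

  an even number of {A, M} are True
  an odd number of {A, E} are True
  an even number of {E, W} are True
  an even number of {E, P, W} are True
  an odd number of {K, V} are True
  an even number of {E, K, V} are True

K=F, E=T, V=T, A=F, P=F, W=T, M=F

{A, M}: 0 true → even ✓
{A, E}: 1 true → odd ✓
{E, W}: 2 true → even ✓
{E, P, W}: 2 true → even ✓
{K, V}: 1 true → odd ✓
{E, K, V}: 2 true → even ✓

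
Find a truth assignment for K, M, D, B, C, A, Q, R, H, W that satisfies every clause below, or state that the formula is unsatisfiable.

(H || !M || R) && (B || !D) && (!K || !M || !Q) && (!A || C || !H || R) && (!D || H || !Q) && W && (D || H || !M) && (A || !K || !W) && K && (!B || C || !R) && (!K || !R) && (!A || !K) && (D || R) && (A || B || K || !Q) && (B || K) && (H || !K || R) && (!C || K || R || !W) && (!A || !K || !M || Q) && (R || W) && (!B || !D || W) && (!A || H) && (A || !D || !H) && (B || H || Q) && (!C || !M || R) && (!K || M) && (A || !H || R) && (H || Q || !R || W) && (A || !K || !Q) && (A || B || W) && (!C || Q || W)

UNSATISFIABLE

Case K = True:
  (W) forces W = True.
  (A || !K || !W) forces A = True.
  Clause (!A || !K) is falsified — contradiction.
Case K = False:
  Clause (K) is falsified — contradiction.
Both cases fail, so the formula is unsatisfiable.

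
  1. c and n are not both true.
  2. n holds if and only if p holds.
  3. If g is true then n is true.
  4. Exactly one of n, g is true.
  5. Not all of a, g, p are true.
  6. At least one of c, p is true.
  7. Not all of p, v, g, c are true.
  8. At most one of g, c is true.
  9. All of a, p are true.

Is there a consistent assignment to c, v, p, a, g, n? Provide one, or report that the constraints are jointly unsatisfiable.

c = False; v = False; p = True; a = True; g = False; n = True

  (1) c=F, n=T — not both ✓
  (2) n=T, p=T — same ✓
  (3) g=F ⇒ n: vacuous ✓
  (4) {n, g}: 1 true — exactly one ✓
  (5) {a, g, p}: 2/3 true — not all ✓
  (6) {c, p}: 1 true — at least one ✓
  (7) {p, v, g, c}: 1/4 true — not all ✓
  (8) {g, c}: 0 true — at most one ✓
  (9) {a, p}: all 2 true ✓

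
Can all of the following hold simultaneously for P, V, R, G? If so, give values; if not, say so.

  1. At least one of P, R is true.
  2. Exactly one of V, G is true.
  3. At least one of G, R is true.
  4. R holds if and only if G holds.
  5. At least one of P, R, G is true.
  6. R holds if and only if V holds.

The formula is unsatisfiable.

Case V = True:
  (2) with V=T forces G = False.
  (3) with G=F forces R = True.
  Constraint (4) is violated (R=T, G=F) — contradiction.
Case V = False:
  (2) with V=F forces G = True.
  (4) with G=T forces R = True.
  Constraint (6) is violated (R=T, V=F) — contradiction.
Both cases fail — unsatisfiable.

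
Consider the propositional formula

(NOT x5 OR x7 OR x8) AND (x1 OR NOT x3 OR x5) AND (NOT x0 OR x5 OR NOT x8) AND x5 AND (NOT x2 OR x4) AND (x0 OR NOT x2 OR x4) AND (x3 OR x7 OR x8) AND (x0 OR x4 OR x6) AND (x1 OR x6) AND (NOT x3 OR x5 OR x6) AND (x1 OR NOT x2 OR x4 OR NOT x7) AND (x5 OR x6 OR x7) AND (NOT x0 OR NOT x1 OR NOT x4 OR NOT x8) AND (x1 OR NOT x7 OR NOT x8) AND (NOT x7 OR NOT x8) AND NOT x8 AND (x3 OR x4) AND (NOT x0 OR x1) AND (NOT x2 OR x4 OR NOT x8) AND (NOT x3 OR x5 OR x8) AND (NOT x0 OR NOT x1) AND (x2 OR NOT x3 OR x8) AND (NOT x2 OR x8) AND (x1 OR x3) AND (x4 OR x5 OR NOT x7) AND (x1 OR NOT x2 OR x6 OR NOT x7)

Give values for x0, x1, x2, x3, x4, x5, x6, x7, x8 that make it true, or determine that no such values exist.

x0 = False, x1 = True, x2 = False, x3 = False, x4 = True, x5 = True, x6 = True, x7 = True, x8 = False

Unit clause (x5) forces x5 = True.
Unit clause (NOT x8) forces x8 = False.
In (NOT x2 OR x8) only NOT x2 is left, so x2 = False.
In (NOT x5 OR x7 OR x8) only x7 is left, so x7 = True.
In (x2 OR NOT x3 OR x8) only NOT x3 is left, so x3 = False.
In (x1 OR x3) only x1 is left, so x1 = True.
In (x3 OR x4) only x4 is left, so x4 = True.
In (NOT x0 OR NOT x1) only NOT x0 is left, so x0 = False.
Set x6 = True.
All clauses satisfied.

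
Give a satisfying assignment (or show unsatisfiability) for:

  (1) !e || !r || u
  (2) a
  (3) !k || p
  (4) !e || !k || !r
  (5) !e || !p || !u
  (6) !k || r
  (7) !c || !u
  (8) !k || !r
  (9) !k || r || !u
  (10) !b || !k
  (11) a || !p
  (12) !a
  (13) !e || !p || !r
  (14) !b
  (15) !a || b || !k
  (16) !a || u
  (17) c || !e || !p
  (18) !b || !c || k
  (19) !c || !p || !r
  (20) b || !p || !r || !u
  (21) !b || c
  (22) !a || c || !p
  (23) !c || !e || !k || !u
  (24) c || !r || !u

The formula is unsatisfiable.

Case a = True:
  Clause (!a) is falsified — contradiction.
Case a = False:
  Clause (a) is falsified — contradiction.
Both cases fail, so the formula is unsatisfiable.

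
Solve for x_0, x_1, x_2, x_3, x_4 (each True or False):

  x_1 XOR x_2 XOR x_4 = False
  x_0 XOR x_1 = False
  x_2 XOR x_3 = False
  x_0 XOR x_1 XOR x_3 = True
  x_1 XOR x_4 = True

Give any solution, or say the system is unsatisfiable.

x_0 = False, x_1 = False, x_2 = True, x_3 = True, x_4 = True

x_1 XOR x_2 XOR x_4 = F XOR T XOR T = False ✓
x_0 XOR x_1 = F XOR F = False ✓
x_2 XOR x_3 = T XOR T = False ✓
x_0 XOR x_1 XOR x_3 = F XOR F XOR T = True ✓
x_1 XOR x_4 = F XOR T = True ✓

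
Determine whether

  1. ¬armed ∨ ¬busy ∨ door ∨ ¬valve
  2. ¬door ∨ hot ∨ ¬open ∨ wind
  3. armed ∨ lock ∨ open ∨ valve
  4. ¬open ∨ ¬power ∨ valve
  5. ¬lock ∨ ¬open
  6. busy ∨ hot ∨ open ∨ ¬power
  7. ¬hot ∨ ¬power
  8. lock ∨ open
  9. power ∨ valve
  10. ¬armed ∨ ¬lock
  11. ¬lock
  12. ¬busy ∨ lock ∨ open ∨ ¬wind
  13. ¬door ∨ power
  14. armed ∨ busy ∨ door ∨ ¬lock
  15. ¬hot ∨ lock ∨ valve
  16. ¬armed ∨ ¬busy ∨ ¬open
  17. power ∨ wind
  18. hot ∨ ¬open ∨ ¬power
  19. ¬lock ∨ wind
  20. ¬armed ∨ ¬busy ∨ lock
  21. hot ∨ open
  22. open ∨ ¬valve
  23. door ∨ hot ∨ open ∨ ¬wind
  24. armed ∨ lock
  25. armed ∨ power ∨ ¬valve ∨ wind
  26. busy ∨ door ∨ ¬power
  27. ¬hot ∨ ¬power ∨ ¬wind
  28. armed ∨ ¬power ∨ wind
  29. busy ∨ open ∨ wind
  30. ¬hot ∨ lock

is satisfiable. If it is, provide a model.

Unit clause (¬lock) forces lock = False.
In (armed ∨ lock) only armed is left, so armed = True.
In (¬hot ∨ lock) only ¬hot is left, so hot = False.
In (lock ∨ open) only open is left, so open = True.
In (¬armed ∨ ¬busy ∨ ¬open) only ¬busy is left, so busy = False.
In (hot ∨ ¬open ∨ ¬power) only ¬power is left, so power = False.
In (power ∨ valve) only valve is left, so valve = True.
In (¬door ∨ power) only ¬door is left, so door = False.
In (power ∨ wind) only wind is left, so wind = True.
All clauses satisfied.

lock: False, door: False, wind: True, power: False, open: True, hot: False, armed: True, valve: True, busy: False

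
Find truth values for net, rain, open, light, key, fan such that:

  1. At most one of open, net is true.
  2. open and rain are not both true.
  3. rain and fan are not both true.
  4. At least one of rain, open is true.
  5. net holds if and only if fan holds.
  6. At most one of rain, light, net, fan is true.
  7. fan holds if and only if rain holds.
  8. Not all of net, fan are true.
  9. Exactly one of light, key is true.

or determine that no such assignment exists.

net = False; rain = False; open = True; light = False; key = True; fan = False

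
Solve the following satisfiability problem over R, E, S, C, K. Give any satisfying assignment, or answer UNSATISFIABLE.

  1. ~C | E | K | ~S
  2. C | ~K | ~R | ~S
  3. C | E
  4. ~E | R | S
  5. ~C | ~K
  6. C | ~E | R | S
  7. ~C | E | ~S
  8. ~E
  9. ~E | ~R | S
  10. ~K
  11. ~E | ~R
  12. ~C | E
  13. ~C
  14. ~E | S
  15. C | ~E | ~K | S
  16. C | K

Case E = True:
  Clause (~E) is falsified — contradiction.
Case E = False:
  (C | E) forces C = True.
  Clause (~C | E) is falsified — contradiction.
Both cases fail, so the formula is unsatisfiable.

Unsatisfiable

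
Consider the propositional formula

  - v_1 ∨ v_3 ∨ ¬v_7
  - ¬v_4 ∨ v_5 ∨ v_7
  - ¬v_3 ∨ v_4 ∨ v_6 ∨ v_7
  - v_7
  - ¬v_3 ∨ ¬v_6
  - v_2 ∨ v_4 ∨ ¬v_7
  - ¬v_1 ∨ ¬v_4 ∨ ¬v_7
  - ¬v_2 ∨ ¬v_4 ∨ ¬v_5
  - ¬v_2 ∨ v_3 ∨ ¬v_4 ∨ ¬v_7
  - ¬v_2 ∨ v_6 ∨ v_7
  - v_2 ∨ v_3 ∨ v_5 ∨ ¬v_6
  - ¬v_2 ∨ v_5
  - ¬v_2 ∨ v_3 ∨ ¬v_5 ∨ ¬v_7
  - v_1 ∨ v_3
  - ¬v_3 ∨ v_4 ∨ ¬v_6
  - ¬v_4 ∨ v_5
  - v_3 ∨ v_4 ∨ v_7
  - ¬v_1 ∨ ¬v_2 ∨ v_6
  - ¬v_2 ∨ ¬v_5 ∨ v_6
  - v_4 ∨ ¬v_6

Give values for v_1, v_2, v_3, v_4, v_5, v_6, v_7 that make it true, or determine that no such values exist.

v_1 = False, v_2 = False, v_3 = True, v_4 = True, v_5 = True, v_6 = False, v_7 = True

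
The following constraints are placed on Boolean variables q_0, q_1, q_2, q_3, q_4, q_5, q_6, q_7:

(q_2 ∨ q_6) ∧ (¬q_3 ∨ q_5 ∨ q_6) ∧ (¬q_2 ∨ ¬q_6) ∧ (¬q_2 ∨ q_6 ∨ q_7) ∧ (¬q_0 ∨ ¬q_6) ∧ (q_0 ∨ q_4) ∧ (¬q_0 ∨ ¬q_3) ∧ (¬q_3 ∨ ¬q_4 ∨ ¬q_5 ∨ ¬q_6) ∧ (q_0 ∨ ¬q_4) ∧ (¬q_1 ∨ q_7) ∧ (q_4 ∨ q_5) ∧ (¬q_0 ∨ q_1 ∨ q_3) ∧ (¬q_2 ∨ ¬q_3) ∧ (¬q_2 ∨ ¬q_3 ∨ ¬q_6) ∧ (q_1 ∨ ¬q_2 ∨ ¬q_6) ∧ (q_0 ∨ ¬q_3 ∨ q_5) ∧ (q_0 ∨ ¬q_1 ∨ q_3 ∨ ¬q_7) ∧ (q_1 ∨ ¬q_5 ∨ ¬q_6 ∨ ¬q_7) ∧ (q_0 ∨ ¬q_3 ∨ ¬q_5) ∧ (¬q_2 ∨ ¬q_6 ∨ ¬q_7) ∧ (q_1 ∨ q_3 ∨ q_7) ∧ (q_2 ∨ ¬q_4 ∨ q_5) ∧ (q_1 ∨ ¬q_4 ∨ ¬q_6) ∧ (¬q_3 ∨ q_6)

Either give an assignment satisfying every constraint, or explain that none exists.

q_0 = True, q_1 = True, q_2 = True, q_3 = False, q_4 = True, q_5 = False, q_6 = False, q_7 = True

Set q_0 = True.
  then (¬q_0 ∨ ¬q_6) forces q_6 = False.
  then (¬q_0 ∨ ¬q_3) forces q_3 = False.
  then (¬q_0 ∨ q_1 ∨ q_3) forces q_1 = True.
  then (q_2 ∨ q_6) forces q_2 = True.
  then (¬q_2 ∨ q_6 ∨ q_7) forces q_7 = True.
Set q_4 = True.
Set q_5 = False.
All clauses satisfied.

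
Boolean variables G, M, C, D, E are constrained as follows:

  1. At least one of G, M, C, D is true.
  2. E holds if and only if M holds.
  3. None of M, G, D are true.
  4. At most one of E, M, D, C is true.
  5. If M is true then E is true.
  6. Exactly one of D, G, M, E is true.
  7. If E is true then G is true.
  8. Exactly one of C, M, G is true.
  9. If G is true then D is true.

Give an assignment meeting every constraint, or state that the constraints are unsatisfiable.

Unsatisfiable — no assignment works.

Case G = True:
  Constraint (3) is violated (G=T) — contradiction.
Case G = False:
  (3) forces M = False.
  (2) with M=F forces E = False.
  (3) forces D = False.
  Constraint (6) is violated (D=F, G=F, M=F, E=F) — contradiction.
Both cases fail — unsatisfiable.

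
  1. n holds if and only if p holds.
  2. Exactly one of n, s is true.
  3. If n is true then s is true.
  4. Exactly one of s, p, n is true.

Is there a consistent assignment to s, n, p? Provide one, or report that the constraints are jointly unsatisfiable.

s: True, n: False, p: False

  (1) n=F, p=F — same ✓
  (2) {n, s}: 1 true — exactly one ✓
  (3) n=F ⇒ s: vacuous ✓
  (4) {s, p, n}: 1 true — exactly one ✓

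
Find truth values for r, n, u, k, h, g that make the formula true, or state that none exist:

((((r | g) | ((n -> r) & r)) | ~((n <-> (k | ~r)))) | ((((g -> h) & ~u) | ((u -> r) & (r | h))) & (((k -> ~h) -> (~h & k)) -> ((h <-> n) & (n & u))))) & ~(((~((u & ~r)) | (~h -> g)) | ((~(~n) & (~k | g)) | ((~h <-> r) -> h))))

Unsatisfiable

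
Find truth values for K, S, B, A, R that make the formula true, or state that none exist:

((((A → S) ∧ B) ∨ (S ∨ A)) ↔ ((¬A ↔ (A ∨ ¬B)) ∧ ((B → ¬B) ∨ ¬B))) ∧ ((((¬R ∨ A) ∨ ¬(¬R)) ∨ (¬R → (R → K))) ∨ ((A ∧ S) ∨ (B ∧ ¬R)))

K: True, S: True, B: False, A: False, R: True

  (((A → S) ∧ B) ∨ (S ∨ A)) ↔ ((¬A ↔ (A ∨ ¬B)) ∧ ((B → ¬B) ∨ ¬B)) = True
    ((A → S) ∧ B) ∨ (S ∨ A) = True
      (A → S) ∧ B = False
        A → S = True
      S ∨ A = True
    (¬A ↔ (A ∨ ¬B)) ∧ ((B → ¬B) ∨ ¬B) = True
      ¬A ↔ (A ∨ ¬B) = True
        ¬A = True
        A ∨ ¬B = True
          ¬B = True
      (B → ¬B) ∨ ¬B = True
        B → ¬B = True
          ¬B = True
        ¬B = True
  (((¬R ∨ A) ∨ ¬(¬R)) ∨ (¬R → (R → K))) ∨ ((A ∧ S) ∨ (B ∧ ¬R)) = True
    ((¬R ∨ A) ∨ ¬(¬R)) ∨ (¬R → (R → K)) = True
      (¬R ∨ A) ∨ ¬(¬R) = True
        ¬R ∨ A = False
          ¬R = False
        ¬(¬R) = True
          ¬R = False
      ¬R → (R → K) = True
        ¬R = False
        R → K = True
    (A ∧ S) ∨ (B ∧ ¬R) = False
      A ∧ S = False
      B ∧ ¬R = False
        ¬R = False
Both conjuncts True, so the formula holds.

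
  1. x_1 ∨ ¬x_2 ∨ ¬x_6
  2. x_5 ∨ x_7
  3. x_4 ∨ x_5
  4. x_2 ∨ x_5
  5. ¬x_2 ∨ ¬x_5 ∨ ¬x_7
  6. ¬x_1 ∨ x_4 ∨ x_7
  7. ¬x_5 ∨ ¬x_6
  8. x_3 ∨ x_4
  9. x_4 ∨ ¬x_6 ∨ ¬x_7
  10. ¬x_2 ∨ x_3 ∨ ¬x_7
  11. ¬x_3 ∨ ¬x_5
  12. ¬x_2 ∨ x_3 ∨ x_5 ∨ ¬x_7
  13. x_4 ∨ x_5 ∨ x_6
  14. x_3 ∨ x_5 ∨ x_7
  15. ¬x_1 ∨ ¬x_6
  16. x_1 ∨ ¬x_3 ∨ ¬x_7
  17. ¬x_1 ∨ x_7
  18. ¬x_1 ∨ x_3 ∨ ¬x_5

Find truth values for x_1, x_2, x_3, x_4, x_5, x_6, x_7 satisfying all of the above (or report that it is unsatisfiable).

Set x_1 = False.
Set x_2 = True.
  then (x_1 ∨ ¬x_2 ∨ ¬x_6) forces x_6 = False.
Try x_3 = True:
  (¬x_3 ∨ ¬x_5) forces x_5 = False.
  (x_5 ∨ x_7) forces x_7 = True.
  clause (x_1 ∨ ¬x_3 ∨ ¬x_7) is falsified — backtrack.
So x_3 = False.
  then (x_3 ∨ x_4) forces x_4 = True.
  then (¬x_2 ∨ x_3 ∨ ¬x_7) forces x_7 = False.
  then (x_3 ∨ x_5 ∨ x_7) forces x_5 = True.
All clauses satisfied.

x_1 = False; x_2 = True; x_3 = False; x_4 = True; x_5 = True; x_6 = False; x_7 = False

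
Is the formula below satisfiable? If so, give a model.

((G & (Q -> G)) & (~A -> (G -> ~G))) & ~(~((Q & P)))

P: True, Q: True, A: True, G: True

  (G & (Q -> G)) & (~A -> (G -> ~G)) = True
    G & (Q -> G) = True
      Q -> G = True
    ~A -> (G -> ~G) = True
      ~A = False
      G -> ~G = False
        ~G = False
  ~(~((Q & P))) = True
    ~((Q & P)) = False
      Q & P = True
Both conjuncts True, so the formula holds.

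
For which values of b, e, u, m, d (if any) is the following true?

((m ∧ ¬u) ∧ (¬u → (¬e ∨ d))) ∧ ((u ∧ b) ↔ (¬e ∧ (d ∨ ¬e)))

b=T, e=T, u=F, m=T, d=T

  (m ∧ ¬u) ∧ (¬u → (¬e ∨ d)) = True
    m ∧ ¬u = True
      ¬u = True
    ¬u → (¬e ∨ d) = True
      ¬u = True
      ¬e ∨ d = True
        ¬e = False
  (u ∧ b) ↔ (¬e ∧ (d ∨ ¬e)) = True
    u ∧ b = False
    ¬e ∧ (d ∨ ¬e) = False
      ¬e = False
      d ∨ ¬e = True
        ¬e = False
Both conjuncts True, so the formula holds.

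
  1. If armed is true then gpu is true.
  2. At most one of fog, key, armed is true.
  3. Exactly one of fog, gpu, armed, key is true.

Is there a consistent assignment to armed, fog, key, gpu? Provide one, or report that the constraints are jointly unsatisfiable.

armed = False, fog = True, key = False, gpu = False

  (1) armed=F ⇒ gpu: vacuous ✓
  (2) {fog, key, armed}: 1 true — at most one ✓
  (3) {fog, gpu, armed, key}: 1 true — exactly one ✓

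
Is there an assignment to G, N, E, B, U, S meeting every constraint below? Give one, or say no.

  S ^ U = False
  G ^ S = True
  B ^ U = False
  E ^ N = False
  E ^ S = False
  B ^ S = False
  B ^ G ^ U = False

G = False; N = True; E = True; B = True; U = True; S = True

S ^ U = T ^ T = False ✓
G ^ S = F ^ T = True ✓
B ^ U = T ^ T = False ✓
E ^ N = T ^ T = False ✓
E ^ S = T ^ T = False ✓
B ^ S = T ^ T = False ✓
B ^ G ^ U = T ^ F ^ T = False ✓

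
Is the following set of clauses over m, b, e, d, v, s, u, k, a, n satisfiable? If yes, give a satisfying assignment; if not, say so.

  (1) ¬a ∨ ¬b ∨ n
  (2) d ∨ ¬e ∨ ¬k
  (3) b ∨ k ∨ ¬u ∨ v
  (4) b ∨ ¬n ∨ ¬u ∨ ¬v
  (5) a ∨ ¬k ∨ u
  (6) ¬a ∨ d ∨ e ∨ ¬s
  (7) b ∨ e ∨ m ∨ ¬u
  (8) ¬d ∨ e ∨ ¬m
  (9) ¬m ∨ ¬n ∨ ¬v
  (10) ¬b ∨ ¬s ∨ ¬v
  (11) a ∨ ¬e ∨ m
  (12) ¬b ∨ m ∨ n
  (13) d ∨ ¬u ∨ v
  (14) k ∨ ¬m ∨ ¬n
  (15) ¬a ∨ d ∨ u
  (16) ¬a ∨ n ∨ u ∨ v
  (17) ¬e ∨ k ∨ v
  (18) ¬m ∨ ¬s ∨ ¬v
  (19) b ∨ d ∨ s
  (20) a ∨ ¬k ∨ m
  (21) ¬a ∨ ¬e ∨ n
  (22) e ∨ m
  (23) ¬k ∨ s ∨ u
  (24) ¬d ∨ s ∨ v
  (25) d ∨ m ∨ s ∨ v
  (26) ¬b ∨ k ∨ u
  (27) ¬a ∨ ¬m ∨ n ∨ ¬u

m = True, b = True, e = True, d = True, v = False, s = True, u = False, k = True, a = True, n = True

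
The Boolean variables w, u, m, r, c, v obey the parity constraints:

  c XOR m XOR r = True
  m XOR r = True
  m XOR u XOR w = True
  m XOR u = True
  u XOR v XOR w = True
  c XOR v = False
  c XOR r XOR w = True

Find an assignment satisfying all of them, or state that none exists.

w=F, u=T, m=F, r=T, c=F, v=F

c XOR m XOR r = F XOR F XOR T = True ✓
m XOR r = F XOR T = True ✓
m XOR u XOR w = F XOR T XOR F = True ✓
m XOR u = F XOR T = True ✓
u XOR v XOR w = T XOR F XOR F = True ✓
c XOR v = F XOR F = False ✓
c XOR r XOR w = F XOR T XOR F = True ✓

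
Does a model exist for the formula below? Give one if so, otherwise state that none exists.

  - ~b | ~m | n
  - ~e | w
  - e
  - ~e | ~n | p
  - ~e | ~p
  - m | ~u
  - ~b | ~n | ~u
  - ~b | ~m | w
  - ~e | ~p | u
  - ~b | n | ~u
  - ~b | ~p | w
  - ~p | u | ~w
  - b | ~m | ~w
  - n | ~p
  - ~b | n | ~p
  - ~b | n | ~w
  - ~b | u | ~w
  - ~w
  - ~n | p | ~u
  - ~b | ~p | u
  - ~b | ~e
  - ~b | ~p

Unsatisfiable — no assignment works.

Case e = True:
  (~e | w) forces w = True.
  Clause (~w) is falsified — contradiction.
Case e = False:
  Clause (e) is falsified — contradiction.
Both cases fail, so the formula is unsatisfiable.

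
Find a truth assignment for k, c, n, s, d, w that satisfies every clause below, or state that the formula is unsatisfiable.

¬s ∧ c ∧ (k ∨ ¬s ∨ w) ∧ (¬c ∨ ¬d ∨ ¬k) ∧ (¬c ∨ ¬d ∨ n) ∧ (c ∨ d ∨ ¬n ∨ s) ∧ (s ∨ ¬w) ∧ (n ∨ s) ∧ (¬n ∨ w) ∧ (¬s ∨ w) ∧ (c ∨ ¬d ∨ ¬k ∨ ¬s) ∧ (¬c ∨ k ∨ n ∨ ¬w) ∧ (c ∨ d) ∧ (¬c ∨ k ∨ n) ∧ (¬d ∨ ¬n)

UNSATISFIABLE

Case c = True:
  (¬s) forces s = False.
  (s ∨ ¬w) forces w = False.
  (n ∨ s) forces n = True.
  Clause (¬n ∨ w) is falsified — contradiction.
Case c = False:
  Clause (c) is falsified — contradiction.
Both cases fail, so the formula is unsatisfiable.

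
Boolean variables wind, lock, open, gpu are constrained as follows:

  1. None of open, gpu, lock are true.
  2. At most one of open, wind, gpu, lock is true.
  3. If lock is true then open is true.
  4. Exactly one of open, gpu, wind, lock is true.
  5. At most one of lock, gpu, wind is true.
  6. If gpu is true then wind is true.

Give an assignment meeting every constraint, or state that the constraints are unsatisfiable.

wind = True, lock = False, open = False, gpu = False

  (1) {open, gpu, lock}: 0 true — none ✓
  (2) {open, wind, gpu, lock}: 1 true — at most one ✓
  (3) lock=F ⇒ open: vacuous ✓
  (4) {open, gpu, wind, lock}: 1 true — exactly one ✓
  (5) {lock, gpu, wind}: 1 true — at most one ✓
  (6) gpu=F ⇒ wind: vacuous ✓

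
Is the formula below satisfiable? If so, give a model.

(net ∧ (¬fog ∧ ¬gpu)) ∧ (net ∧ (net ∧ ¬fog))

fog = False; net = True; gpu = False

  net ∧ (¬fog ∧ ¬gpu) = True
    ¬fog ∧ ¬gpu = True
      ¬fog = True
      ¬gpu = True
  net ∧ (net ∧ ¬fog) = True
    net ∧ ¬fog = True
      ¬fog = True
Both conjuncts True, so the formula holds.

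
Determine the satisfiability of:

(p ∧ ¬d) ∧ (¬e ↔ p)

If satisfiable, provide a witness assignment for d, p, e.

d = False, p = True, e = False

  p ∧ ¬d = True
    ¬d = True
  ¬e ↔ p = True
    ¬e = True
Both conjuncts True, so the formula holds.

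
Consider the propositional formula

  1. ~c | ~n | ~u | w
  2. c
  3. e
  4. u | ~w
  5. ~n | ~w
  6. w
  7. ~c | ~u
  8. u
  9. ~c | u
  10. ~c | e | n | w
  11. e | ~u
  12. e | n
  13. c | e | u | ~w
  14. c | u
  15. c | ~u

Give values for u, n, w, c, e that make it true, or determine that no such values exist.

UNSATISFIABLE

Case u = True:
  (c) forces c = True.
  Clause (~c | ~u) is falsified — contradiction.
Case u = False:
  Clause (u) is falsified — contradiction.
Both cases fail, so the formula is unsatisfiable.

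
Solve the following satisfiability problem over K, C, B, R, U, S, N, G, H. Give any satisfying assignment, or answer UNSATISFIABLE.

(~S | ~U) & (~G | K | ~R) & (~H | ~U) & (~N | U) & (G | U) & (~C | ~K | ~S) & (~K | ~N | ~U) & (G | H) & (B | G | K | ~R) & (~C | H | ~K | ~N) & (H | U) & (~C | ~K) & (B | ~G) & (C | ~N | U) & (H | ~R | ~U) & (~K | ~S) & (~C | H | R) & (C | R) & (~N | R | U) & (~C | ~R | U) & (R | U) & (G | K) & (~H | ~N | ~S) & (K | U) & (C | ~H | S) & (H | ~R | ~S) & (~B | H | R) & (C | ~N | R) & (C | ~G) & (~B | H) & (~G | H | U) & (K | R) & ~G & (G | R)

Unsatisfiable

Case G = True:
  Clause (~G) is falsified — contradiction.
Case G = False:
  (G | U) forces U = True.
  (~S | ~U) forces S = False.
  (~H | ~U) forces H = False.
  Clause (G | H) is falsified — contradiction.
Both cases fail, so the formula is unsatisfiable.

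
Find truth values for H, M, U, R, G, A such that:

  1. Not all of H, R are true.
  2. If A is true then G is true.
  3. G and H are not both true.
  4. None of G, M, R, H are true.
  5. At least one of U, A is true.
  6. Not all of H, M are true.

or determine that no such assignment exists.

H: False, M: False, U: True, R: False, G: False, A: False

  (1) {H, R}: 0/2 true — not all ✓
  (2) A=F ⇒ G: vacuous ✓
  (3) G=F, H=F — not both ✓
  (4) {G, M, R, H}: 0 true — none ✓
  (5) {U, A}: 1 true — at least one ✓
  (6) {H, M}: 0/2 true — not all ✓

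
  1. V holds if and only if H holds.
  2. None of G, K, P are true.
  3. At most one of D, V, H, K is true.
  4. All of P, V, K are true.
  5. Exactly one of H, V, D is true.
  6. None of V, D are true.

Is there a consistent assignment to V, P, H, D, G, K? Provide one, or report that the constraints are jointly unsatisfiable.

The formula is unsatisfiable.

Case V = True:
  Constraint (6) is violated (V=T) — contradiction.
Case V = False:
  Constraint (4) is violated (V=F) — contradiction.
Both cases fail — unsatisfiable.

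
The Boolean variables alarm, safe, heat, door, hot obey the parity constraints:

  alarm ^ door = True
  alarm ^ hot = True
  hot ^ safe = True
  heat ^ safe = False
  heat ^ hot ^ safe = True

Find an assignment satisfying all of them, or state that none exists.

alarm: False, safe: False, heat: False, door: True, hot: True

alarm ^ door = F ^ T = True ✓
alarm ^ hot = F ^ T = True ✓
hot ^ safe = T ^ F = True ✓
heat ^ safe = F ^ F = False ✓
heat ^ hot ^ safe = F ^ T ^ F = True ✓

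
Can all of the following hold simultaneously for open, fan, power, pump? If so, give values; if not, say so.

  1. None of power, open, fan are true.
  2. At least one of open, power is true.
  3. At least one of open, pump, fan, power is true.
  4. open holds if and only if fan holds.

The formula is unsatisfiable.

Case power = True:
  Constraint (1) is violated (power=T) — contradiction.
Case power = False:
  (1) forces open = False.
  Constraint (2) is violated (open=F, power=F) — contradiction.
Both cases fail — unsatisfiable.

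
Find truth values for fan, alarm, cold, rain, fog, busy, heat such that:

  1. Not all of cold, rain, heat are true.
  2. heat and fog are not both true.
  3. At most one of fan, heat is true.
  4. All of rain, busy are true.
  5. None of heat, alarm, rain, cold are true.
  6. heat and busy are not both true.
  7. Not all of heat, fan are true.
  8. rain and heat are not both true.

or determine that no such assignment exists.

Unsatisfiable — no assignment works.

Case rain = True:
  Constraint (5) is violated (rain=T) — contradiction.
Case rain = False:
  Constraint (4) is violated (rain=F) — contradiction.
Both cases fail — unsatisfiable.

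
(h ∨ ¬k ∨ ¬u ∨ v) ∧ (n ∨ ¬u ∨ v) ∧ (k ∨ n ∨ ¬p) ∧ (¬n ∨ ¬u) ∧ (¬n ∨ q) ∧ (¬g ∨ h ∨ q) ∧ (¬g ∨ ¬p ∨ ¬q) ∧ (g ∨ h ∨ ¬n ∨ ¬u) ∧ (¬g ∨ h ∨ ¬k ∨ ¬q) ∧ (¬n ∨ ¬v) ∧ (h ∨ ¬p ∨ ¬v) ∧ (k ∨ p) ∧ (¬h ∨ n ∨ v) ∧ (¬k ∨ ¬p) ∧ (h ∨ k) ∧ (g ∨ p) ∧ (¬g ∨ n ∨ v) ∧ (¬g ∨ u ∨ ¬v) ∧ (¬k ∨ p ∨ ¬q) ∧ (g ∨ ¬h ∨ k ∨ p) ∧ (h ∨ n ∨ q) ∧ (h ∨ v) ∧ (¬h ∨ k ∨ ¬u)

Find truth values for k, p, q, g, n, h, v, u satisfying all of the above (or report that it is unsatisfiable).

k: False, p: True, q: True, g: False, n: True, h: True, v: False, u: False

Set k = False.
  then (k ∨ p) forces p = True.
  then (h ∨ k) forces h = True.
  then (¬h ∨ k ∨ ¬u) forces u = False.
  then (k ∨ n ∨ ¬p) forces n = True.
  then (¬n ∨ q) forces q = True.
  then (¬g ∨ ¬p ∨ ¬q) forces g = False.
  then (¬n ∨ ¬v) forces v = False.
All clauses satisfied.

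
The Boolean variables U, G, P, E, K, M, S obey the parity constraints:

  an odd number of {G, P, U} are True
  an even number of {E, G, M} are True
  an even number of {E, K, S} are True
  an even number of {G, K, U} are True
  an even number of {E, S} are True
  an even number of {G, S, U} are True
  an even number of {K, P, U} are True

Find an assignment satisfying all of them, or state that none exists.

U: True, G: True, P: True, E: False, K: False, M: True, S: False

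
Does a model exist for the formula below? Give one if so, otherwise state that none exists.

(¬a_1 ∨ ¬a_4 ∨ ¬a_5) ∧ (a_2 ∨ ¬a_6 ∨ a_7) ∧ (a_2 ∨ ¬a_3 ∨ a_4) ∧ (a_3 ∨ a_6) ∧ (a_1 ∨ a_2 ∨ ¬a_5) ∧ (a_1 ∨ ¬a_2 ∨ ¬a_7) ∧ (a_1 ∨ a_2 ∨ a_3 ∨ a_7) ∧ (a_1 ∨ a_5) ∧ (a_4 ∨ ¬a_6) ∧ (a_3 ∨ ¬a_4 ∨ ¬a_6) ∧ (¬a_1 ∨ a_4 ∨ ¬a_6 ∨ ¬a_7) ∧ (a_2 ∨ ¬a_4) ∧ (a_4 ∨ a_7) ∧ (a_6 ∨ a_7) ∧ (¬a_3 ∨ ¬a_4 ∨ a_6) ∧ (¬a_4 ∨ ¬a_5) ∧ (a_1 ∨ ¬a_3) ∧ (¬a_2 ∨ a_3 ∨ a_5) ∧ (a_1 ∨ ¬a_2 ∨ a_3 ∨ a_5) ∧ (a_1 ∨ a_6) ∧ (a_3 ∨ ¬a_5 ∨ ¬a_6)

a_1 = True, a_2 = True, a_3 = True, a_4 = True, a_5 = False, a_6 = True, a_7 = False

Try a_1 = False:
  (a_1 ∨ a_5) forces a_5 = True.
  (a_1 ∨ a_2 ∨ ¬a_5) forces a_2 = True.
  (a_1 ∨ ¬a_2 ∨ ¬a_7) forces a_7 = False.
  (a_4 ∨ a_7) forces a_4 = True.
  clause (¬a_4 ∨ ¬a_5) is falsified — backtrack.
So a_1 = True.
Try a_2 = False:
  (a_2 ∨ ¬a_4) forces a_4 = False.
  (a_2 ∨ ¬a_3 ∨ a_4) forces a_3 = False.
  (a_3 ∨ a_6) forces a_6 = True.
  clause (a_4 ∨ ¬a_6) is falsified — backtrack.
So a_2 = True.
Set a_3 = True.
Set a_4 = True.
  then (¬a_1 ∨ ¬a_4 ∨ ¬a_5) forces a_5 = False.
  then (¬a_3 ∨ ¬a_4 ∨ a_6) forces a_6 = True.
Set a_7 = False.
All clauses satisfied.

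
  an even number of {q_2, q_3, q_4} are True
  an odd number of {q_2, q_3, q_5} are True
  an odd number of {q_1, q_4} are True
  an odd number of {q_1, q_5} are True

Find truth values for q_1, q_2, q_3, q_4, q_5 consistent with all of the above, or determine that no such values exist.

No satisfying assignment exists.

Adding constraints 1, 2, 3, 4 mod 2: every variable appears an even number of times on the left, so the left side is 0.
But the right sides sum to 1 (mod 2). 0 ≠ 1 — the system is inconsistent.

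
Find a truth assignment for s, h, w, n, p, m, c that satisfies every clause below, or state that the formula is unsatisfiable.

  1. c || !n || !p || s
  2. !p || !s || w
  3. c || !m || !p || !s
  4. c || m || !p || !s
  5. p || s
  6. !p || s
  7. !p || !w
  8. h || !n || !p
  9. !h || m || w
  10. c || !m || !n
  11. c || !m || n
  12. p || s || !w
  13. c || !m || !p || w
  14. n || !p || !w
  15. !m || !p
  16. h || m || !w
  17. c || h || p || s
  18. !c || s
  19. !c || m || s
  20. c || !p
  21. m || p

s = True, h = False, w = True, n = True, p = False, m = True, c = True

Set s = True.
Set h = False.
Set w = True.
  then (!p || !w) forces p = False.
  then (h || m || !w) forces m = True.
Set n = True.
  then (c || !m || !n) forces c = True.
All clauses satisfied.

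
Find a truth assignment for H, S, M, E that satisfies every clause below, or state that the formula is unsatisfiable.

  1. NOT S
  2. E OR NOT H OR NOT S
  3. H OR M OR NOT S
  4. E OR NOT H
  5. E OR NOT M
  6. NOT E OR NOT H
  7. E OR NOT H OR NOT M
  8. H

No satisfying assignment exists.

Case H = True:
  (NOT S) forces S = False.
  (E OR NOT H) forces E = True.
  Clause (NOT E OR NOT H) is falsified — contradiction.
Case H = False:
  Clause (H) is falsified — contradiction.
Both cases fail, so the formula is unsatisfiable.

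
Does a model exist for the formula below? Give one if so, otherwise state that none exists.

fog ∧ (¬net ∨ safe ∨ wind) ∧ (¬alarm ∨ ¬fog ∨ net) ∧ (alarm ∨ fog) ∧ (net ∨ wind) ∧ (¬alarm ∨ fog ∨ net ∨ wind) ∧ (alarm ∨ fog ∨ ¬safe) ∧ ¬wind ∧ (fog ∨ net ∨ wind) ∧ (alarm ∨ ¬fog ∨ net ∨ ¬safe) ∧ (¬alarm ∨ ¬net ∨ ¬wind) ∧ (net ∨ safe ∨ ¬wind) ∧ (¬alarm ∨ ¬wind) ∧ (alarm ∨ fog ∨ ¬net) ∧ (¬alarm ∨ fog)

Unit clause (fog) forces fog = True.
Unit clause (¬wind) forces wind = False.
In (net ∨ wind) only net is left, so net = True.
In (¬net ∨ safe ∨ wind) only safe is left, so safe = True.
Set alarm = False.
All clauses satisfied.

net: True, safe: True, alarm: False, fog: True, wind: False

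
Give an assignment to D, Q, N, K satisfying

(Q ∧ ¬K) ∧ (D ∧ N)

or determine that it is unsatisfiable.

D = True, Q = True, N = True, K = False

  Q ∧ ¬K = True
    ¬K = True
  D ∧ N = True
Both conjuncts True, so the formula holds.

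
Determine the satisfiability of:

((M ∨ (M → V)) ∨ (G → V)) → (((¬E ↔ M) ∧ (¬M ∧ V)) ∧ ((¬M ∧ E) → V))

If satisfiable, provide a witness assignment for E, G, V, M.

E = True; G = False; V = True; M = False

  ((M ∨ (M → V)) ∨ (G → V)) → (((¬E ↔ M) ∧ (¬M ∧ V)) ∧ ((¬M ∧ E) → V)) = True
    (M ∨ (M → V)) ∨ (G → V) = True
      M ∨ (M → V) = True
        M → V = True
      G → V = True
    ((¬E ↔ M) ∧ (¬M ∧ V)) ∧ ((¬M ∧ E) → V) = True
      (¬E ↔ M) ∧ (¬M ∧ V) = True
        ¬E ↔ M = True
          ¬E = False
        ¬M ∧ V = True
          ¬M = True
      (¬M ∧ E) → V = True
        ¬M ∧ E = True
          ¬M = True
The formula evaluates to True.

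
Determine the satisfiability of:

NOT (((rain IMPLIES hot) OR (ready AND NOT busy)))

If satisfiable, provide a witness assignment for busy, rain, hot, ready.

busy = True, rain = True, hot = False, ready = False

  NOT (((rain IMPLIES hot) OR (ready AND NOT busy))) = True
    (rain IMPLIES hot) OR (ready AND NOT busy) = False
      rain IMPLIES hot = False
      ready AND NOT busy = False
        NOT busy = False
The formula evaluates to True.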